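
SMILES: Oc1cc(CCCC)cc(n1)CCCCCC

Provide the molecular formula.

Heavy atoms from the SMILES: 15 C, 1 N, 1 O.
Implicit hydrogens by atom environment:
  8 × C: 2 H each → 16
  3 × C (aromatic): no H
  2 × C: 3 H each → 6
  2 × C (aromatic): 1 H each → 2
  1 × N (aromatic): no H
  1 × O: 1 H
  Total hydrogens = 25.
Molecular formula: C15H25NO

C15H25NO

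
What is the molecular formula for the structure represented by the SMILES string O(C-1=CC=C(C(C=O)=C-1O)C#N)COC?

Heavy atoms from the SMILES: 10 C, 1 N, 4 O.
Implicit hydrogens by atom environment:
  4 × C (aromatic): no H
  3 × O: no H
  2 × C (aromatic): 1 H each → 2
  1 × C: 3 H
  1 × C: 2 H
  1 × C: 1 H
  1 × C: no H
  1 × N: no H
  1 × O: 1 H
  Total hydrogens = 9.
Molecular formula: C10H9NO4

C10H9NO4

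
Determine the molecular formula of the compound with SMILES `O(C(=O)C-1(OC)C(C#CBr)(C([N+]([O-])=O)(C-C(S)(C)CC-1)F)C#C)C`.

Heavy atoms from the SMILES: 1 Br, 15 C, 1 F, 1 N, 5 O, 1 S.
Implicit hydrogens by atom environment:
  8 × C: no H
  4 × O: no H
  3 × C: 3 H each → 9
  3 × C: 2 H each → 6
  1 × Br: no H
  1 × C: 1 H
  1 × F: no H
  1 × N (charge +1): no H
  1 × O (charge -1): no H
  1 × S: 1 H
  Total hydrogens = 17.
Molecular formula: C15H17BrFNO5S

C15H17BrFNO5S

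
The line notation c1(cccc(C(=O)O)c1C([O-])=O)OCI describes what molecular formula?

C9H6IO5-

Heavy atoms from the SMILES: 9 C, 1 I, 5 O.
Implicit hydrogens by atom environment:
  3 × C (aromatic): 1 H each → 3
  3 × C (aromatic): no H
  3 × O: no H
  2 × C: no H
  1 × C: 2 H
  1 × I: no H
  1 × O: 1 H
  1 × O (charge -1): no H
  Total hydrogens = 6.
Net charge -1.
Molecular formula: C9H6IO5-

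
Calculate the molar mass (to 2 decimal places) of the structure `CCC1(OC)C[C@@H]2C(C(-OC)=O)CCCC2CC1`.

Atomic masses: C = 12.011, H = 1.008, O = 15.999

254.37

Molecular formula: C15H26O3.
M = 15×12.011 + 26×1.008 + 3×15.999 = 254.37 g/mol.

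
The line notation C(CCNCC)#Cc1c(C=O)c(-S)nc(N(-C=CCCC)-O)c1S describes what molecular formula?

Heavy atoms from the SMILES: 17 C, 3 N, 2 O, 2 S.
Implicit hydrogens by atom environment:
  5 × C: 2 H each → 10
  5 × C (aromatic): no H
  3 × C: 1 H each → 3
  2 × C: 3 H each → 6
  2 × C: no H
  2 × S: 1 H each → 2
  1 × N: 1 H
  1 × N (aromatic): no H
  1 × N: no H
  1 × O: 1 H
  1 × O: no H
  Total hydrogens = 23.
Molecular formula: C17H23N3O2S2

C17H23N3O2S2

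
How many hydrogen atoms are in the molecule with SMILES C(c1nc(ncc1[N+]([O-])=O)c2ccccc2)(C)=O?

9

Hydrogens are implicit in SMILES; fill each atom to its normal valence:
  6 × C (aromatic): 1 H each → 6
  4 × C (aromatic): no H
  2 × N (aromatic): no H
  2 × O: no H
  1 × C: 3 H
  1 × C: no H
  1 × N (charge +1): no H
  1 × O (charge -1): no H
  Total hydrogens = 9.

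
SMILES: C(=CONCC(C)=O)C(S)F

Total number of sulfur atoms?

The symbol for sulfur appears 1 time in the SMILES.

1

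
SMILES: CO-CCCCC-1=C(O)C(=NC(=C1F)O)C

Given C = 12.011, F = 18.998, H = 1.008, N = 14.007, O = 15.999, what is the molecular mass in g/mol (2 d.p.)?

Molecular formula: C11H16FNO3.
M = 11×12.011 + 1×18.998 + 16×1.008 + 1×14.007 + 3×15.999 = 229.25 g/mol.

229.25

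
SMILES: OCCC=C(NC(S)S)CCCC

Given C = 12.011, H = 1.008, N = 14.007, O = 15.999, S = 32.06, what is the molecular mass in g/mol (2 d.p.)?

Molecular formula: C9H19NOS2.
M = 9×12.011 + 19×1.008 + 1×14.007 + 1×15.999 + 2×32.06 = 221.38 g/mol.

221.38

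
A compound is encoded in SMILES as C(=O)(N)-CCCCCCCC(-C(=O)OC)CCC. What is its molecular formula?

C14H27NO3

Heavy atoms from the SMILES: 14 C, 1 N, 3 O.
Implicit hydrogens by atom environment:
  9 × C: 2 H each → 18
  3 × O: no H
  2 × C: 3 H each → 6
  2 × C: no H
  1 × C: 1 H
  1 × N: 2 H
  Total hydrogens = 27.
Molecular formula: C14H27NO3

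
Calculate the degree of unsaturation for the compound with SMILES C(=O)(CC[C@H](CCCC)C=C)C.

Molecular formula from the SMILES: C11H20O.
DoU = (2C + 2 + N − H − X)/2 = (2·11 + 2 + 0 − 20 − 0)/2 = 4/2 = 2.
(Structurally: 0 ring(s) + 2 π bond(s) = 2.)

2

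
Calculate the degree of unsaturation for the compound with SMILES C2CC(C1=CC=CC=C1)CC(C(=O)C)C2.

Molecular formula from the SMILES: C14H18O.
DoU = (2C + 2 + N − H − X)/2 = (2·14 + 2 + 0 − 18 − 0)/2 = 12/2 = 6.
(Structurally: 2 ring(s) + 4 π bond(s) = 6.)

6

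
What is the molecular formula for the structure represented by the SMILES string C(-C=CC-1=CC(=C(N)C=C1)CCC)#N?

Heavy atoms from the SMILES: 12 C, 2 N.
Implicit hydrogens by atom environment:
  3 × C (aromatic): 1 H each → 3
  3 × C (aromatic): no H
  2 × C: 2 H each → 4
  2 × C: 1 H each → 2
  1 × C: 3 H
  1 × C: no H
  1 × N: 2 H
  1 × N: no H
  Total hydrogens = 14.
Molecular formula: C12H14N2

C12H14N2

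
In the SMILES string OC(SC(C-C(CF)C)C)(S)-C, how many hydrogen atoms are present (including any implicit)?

17

Hydrogens are implicit in SMILES; fill each atom to its normal valence:
  3 × C: 3 H each → 9
  2 × C: 2 H each → 4
  2 × C: 1 H each → 2
  1 × C: no H
  1 × F: no H
  1 × O: 1 H
  1 × S: 1 H
  1 × S: no H
  Total hydrogens = 17.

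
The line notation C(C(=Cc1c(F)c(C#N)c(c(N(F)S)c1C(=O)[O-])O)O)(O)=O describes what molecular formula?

Heavy atoms from the SMILES: 11 C, 2 F, 2 N, 6 O, 1 S.
Implicit hydrogens by atom environment:
  6 × C (aromatic): no H
  4 × C: no H
  3 × O: 1 H each → 3
  2 × F: no H
  2 × N: no H
  2 × O: no H
  1 × C: 1 H
  1 × O (charge -1): no H
  1 × S: 1 H
  Total hydrogens = 5.
Net charge -1.
Molecular formula: C11H5F2N2O6S-

C11H5F2N2O6S-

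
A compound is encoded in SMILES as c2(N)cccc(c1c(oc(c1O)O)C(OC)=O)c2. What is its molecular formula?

Heavy atoms from the SMILES: 12 C, 1 N, 5 O.
Implicit hydrogens by atom environment:
  6 × C (aromatic): no H
  4 × C (aromatic): 1 H each → 4
  2 × O: 1 H each → 2
  2 × O: no H
  1 × C: 3 H
  1 × C: no H
  1 × N: 2 H
  1 × O (aromatic): no H
  Total hydrogens = 11.
Molecular formula: C12H11NO5

C12H11NO5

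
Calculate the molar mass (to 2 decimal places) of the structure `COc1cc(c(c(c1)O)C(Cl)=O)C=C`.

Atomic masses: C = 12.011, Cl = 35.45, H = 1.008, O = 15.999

212.63

Molecular formula: C10H9ClO3.
M = 10×12.011 + 1×35.45 + 9×1.008 + 3×15.999 = 212.63 g/mol.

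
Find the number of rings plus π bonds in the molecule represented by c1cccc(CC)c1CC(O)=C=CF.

6

Molecular formula from the SMILES: C12H13FO.
DoU = (2C + 2 + N − H − X)/2 = (2·12 + 2 + 0 − 13 − 1)/2 = 12/2 = 6.
(Structurally: 1 ring(s) + 5 π bond(s) = 6.)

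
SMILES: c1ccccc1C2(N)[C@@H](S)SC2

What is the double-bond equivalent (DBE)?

5

Molecular formula from the SMILES: C9H11NS2.
DoU = (2C + 2 + N − H − X)/2 = (2·9 + 2 + 1 − 11 − 0)/2 = 10/2 = 5.
(Structurally: 2 ring(s) + 3 π bond(s) = 5.)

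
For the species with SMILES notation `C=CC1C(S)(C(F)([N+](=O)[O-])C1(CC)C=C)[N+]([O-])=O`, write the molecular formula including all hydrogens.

C10H13FN2O4S

Heavy atoms from the SMILES: 10 C, 1 F, 2 N, 4 O, 1 S.
Implicit hydrogens by atom environment:
  3 × C: 2 H each → 6
  3 × C: 1 H each → 3
  3 × C: no H
  2 × N (charge +1): no H
  2 × O: no H
  2 × O (charge -1): no H
  1 × C: 3 H
  1 × F: no H
  1 × S: 1 H
  Total hydrogens = 13.
Molecular formula: C10H13FN2O4S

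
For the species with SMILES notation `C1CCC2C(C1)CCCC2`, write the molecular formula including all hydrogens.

Heavy atoms from the SMILES: 10 C.
Implicit hydrogens by atom environment:
  8 × C: 2 H each → 16
  2 × C: 1 H each → 2
  Total hydrogens = 18.
Molecular formula: C10H18

C10H18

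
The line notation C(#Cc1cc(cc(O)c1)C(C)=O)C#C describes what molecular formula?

C12H8O2

Heavy atoms from the SMILES: 12 C, 2 O.
Implicit hydrogens by atom environment:
  4 × C: no H
  3 × C (aromatic): 1 H each → 3
  3 × C (aromatic): no H
  1 × C: 3 H
  1 × C: 1 H
  1 × O: 1 H
  1 × O: no H
  Total hydrogens = 8.
Molecular formula: C12H8O2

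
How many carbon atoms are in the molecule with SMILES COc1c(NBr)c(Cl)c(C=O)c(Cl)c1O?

The symbol for carbon appears 8 times in the SMILES. Lowercase c denotes aromatic carbon and counts toward C.

8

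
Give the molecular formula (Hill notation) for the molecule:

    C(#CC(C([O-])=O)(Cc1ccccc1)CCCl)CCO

Heavy atoms from the SMILES: 15 C, 1 Cl, 3 O.
Implicit hydrogens by atom environment:
  5 × C: 2 H each → 10
  5 × C (aromatic): 1 H each → 5
  4 × C: no H
  1 × C (aromatic): no H
  1 × Cl: no H
  1 × O: 1 H
  1 × O: no H
  1 × O (charge -1): no H
  Total hydrogens = 16.
Net charge -1.
Molecular formula: C15H16ClO3-

C15H16ClO3-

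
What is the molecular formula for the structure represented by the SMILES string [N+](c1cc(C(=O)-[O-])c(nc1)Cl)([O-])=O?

C6H2ClN2O4-

Heavy atoms from the SMILES: 6 C, 1 Cl, 2 N, 4 O.
Implicit hydrogens by atom environment:
  3 × C (aromatic): no H
  2 × C (aromatic): 1 H each → 2
  2 × O: no H
  2 × O (charge -1): no H
  1 × C: no H
  1 × Cl: no H
  1 × N (aromatic): no H
  1 × N (charge +1): no H
  Total hydrogens = 2.
Net charge -1.
Molecular formula: C6H2ClN2O4-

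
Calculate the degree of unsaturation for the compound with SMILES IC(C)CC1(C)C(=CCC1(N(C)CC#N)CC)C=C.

Molecular formula from the SMILES: C16H25IN2.
DoU = (2C + 2 + N − H − X)/2 = (2·16 + 2 + 2 − 25 − 1)/2 = 10/2 = 5.
(Structurally: 1 ring(s) + 4 π bond(s) = 5.)

5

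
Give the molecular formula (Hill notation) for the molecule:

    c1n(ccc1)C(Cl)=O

C5H4ClNO

Heavy atoms from the SMILES: 5 C, 1 Cl, 1 N, 1 O.
Implicit hydrogens by atom environment:
  4 × C (aromatic): 1 H each → 4
  1 × C: no H
  1 × Cl: no H
  1 × N (aromatic): no H
  1 × O: no H
  Total hydrogens = 4.
Molecular formula: C5H4ClNO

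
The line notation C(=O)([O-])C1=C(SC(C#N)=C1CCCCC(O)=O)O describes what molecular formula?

Heavy atoms from the SMILES: 11 C, 1 N, 5 O, 1 S.
Implicit hydrogens by atom environment:
  4 × C: 2 H each → 8
  4 × C (aromatic): no H
  3 × C: no H
  2 × O: 1 H each → 2
  2 × O: no H
  1 × N: no H
  1 × O (charge -1): no H
  1 × S (aromatic): no H
  Total hydrogens = 10.
Net charge -1.
Molecular formula: C11H10NO5S-

C11H10NO5S-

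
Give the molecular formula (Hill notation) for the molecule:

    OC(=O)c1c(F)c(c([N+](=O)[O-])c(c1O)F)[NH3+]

C7H5F2N2O5+

Heavy atoms from the SMILES: 7 C, 2 F, 2 N, 5 O.
Implicit hydrogens by atom environment:
  6 × C (aromatic): no H
  2 × F: no H
  2 × O: 1 H each → 2
  2 × O: no H
  1 × C: no H
  1 × N (charge +1): 3 H
  1 × N (charge +1): no H
  1 × O (charge -1): no H
  Total hydrogens = 5.
Net charge +1.
Molecular formula: C7H5F2N2O5+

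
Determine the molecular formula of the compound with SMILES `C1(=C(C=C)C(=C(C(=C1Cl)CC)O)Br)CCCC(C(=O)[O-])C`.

Heavy atoms from the SMILES: 1 Br, 16 C, 1 Cl, 3 O.
Implicit hydrogens by atom environment:
  6 × C (aromatic): no H
  5 × C: 2 H each → 10
  2 × C: 3 H each → 6
  2 × C: 1 H each → 2
  1 × Br: no H
  1 × C: no H
  1 × Cl: no H
  1 × O: 1 H
  1 × O: no H
  1 × O (charge -1): no H
  Total hydrogens = 19.
Net charge -1.
Molecular formula: C16H19BrClO3-

C16H19BrClO3-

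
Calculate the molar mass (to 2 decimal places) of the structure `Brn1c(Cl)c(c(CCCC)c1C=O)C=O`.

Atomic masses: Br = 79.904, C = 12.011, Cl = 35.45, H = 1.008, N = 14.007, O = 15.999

Molecular formula: C10H11BrClNO2.
M = 1×79.904 + 10×12.011 + 1×35.45 + 11×1.008 + 1×14.007 + 2×15.999 = 292.56 g/mol.

292.56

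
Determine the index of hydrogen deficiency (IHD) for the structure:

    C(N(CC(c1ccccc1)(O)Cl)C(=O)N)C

5

Molecular formula from the SMILES: C11H15ClN2O2.
DoU = (2C + 2 + N − H − X)/2 = (2·11 + 2 + 2 − 15 − 1)/2 = 10/2 = 5.
(Structurally: 1 ring(s) + 4 π bond(s) = 5.)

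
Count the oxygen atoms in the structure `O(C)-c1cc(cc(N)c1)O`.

The symbol for oxygen appears 2 times in the SMILES.

2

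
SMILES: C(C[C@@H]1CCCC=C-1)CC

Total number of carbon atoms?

The symbol for carbon appears 10 times in the SMILES.

10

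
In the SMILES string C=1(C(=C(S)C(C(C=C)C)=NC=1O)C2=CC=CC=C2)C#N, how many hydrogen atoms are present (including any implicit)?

Hydrogens are implicit in SMILES; fill each atom to its normal valence:
  6 × C (aromatic): no H
  5 × C (aromatic): 1 H each → 5
  2 × C: 1 H each → 2
  1 × C: 3 H
  1 × C: 2 H
  1 × C: no H
  1 × N (aromatic): no H
  1 × N: no H
  1 × O: 1 H
  1 × S: 1 H
  Total hydrogens = 14.

14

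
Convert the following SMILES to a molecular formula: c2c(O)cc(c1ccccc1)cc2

Heavy atoms from the SMILES: 12 C, 1 O.
Implicit hydrogens by atom environment:
  9 × C (aromatic): 1 H each → 9
  3 × C (aromatic): no H
  1 × O: 1 H
  Total hydrogens = 10.
Molecular formula: C12H10O

C12H10O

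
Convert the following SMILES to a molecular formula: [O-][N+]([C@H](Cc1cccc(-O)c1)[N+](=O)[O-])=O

C8H8N2O5

Heavy atoms from the SMILES: 8 C, 2 N, 5 O.
Implicit hydrogens by atom environment:
  4 × C (aromatic): 1 H each → 4
  2 × C (aromatic): no H
  2 × N (charge +1): no H
  2 × O: no H
  2 × O (charge -1): no H
  1 × C: 2 H
  1 × C: 1 H
  1 × O: 1 H
  Total hydrogens = 8.
Molecular formula: C8H8N2O5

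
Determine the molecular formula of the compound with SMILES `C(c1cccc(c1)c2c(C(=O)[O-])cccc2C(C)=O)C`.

C17H15O3-

Heavy atoms from the SMILES: 17 C, 3 O.
Implicit hydrogens by atom environment:
  7 × C (aromatic): 1 H each → 7
  5 × C (aromatic): no H
  2 × C: 3 H each → 6
  2 × C: no H
  2 × O: no H
  1 × C: 2 H
  1 × O (charge -1): no H
  Total hydrogens = 15.
Net charge -1.
Molecular formula: C17H15O3-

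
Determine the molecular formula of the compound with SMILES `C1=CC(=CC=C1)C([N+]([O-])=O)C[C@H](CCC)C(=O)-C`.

Heavy atoms from the SMILES: 14 C, 1 N, 3 O.
Implicit hydrogens by atom environment:
  5 × C (aromatic): 1 H each → 5
  3 × C: 2 H each → 6
  2 × C: 3 H each → 6
  2 × C: 1 H each → 2
  2 × O: no H
  1 × C: no H
  1 × C (aromatic): no H
  1 × N (charge +1): no H
  1 × O (charge -1): no H
  Total hydrogens = 19.
Molecular formula: C14H19NO3

C14H19NO3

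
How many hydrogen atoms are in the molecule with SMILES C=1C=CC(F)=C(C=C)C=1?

Hydrogens are implicit in SMILES; fill each atom to its normal valence:
  4 × C (aromatic): 1 H each → 4
  2 × C (aromatic): no H
  1 × C: 2 H
  1 × C: 1 H
  1 × F: no H
  Total hydrogens = 7.

7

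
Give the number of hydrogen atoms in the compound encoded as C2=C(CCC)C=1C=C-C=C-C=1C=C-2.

Hydrogens are implicit in SMILES; fill each atom to its normal valence:
  7 × C (aromatic): 1 H each → 7
  3 × C (aromatic): no H
  2 × C: 2 H each → 4
  1 × C: 3 H
  Total hydrogens = 14.

14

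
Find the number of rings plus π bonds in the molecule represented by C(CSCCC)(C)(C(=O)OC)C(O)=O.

Molecular formula from the SMILES: C9H16O4S.
DoU = (2C + 2 + N − H − X)/2 = (2·9 + 2 + 0 − 16 − 0)/2 = 4/2 = 2.
(Structurally: 0 ring(s) + 2 π bond(s) = 2.)

2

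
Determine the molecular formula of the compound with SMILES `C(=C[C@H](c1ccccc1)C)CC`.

Heavy atoms from the SMILES: 12 C.
Implicit hydrogens by atom environment:
  5 × C (aromatic): 1 H each → 5
  3 × C: 1 H each → 3
  2 × C: 3 H each → 6
  1 × C: 2 H
  1 × C (aromatic): no H
  Total hydrogens = 16.
Molecular formula: C12H16

C12H16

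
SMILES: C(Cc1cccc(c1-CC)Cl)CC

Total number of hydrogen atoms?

Hydrogens are implicit in SMILES; fill each atom to its normal valence:
  4 × C: 2 H each → 8
  3 × C (aromatic): 1 H each → 3
  3 × C (aromatic): no H
  2 × C: 3 H each → 6
  1 × Cl: no H
  Total hydrogens = 17.

17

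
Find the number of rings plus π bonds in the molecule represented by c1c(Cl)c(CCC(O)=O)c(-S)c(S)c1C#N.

7

Molecular formula from the SMILES: C10H8ClNO2S2.
DoU = (2C + 2 + N − H − X)/2 = (2·10 + 2 + 1 − 8 − 1)/2 = 14/2 = 7.
(Structurally: 1 ring(s) + 6 π bond(s) = 7.)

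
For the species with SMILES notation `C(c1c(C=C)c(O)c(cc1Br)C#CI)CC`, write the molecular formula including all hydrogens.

C13H12BrIO

Heavy atoms from the SMILES: 1 Br, 13 C, 1 I, 1 O.
Implicit hydrogens by atom environment:
  5 × C (aromatic): no H
  3 × C: 2 H each → 6
  2 × C: no H
  1 × Br: no H
  1 × C: 3 H
  1 × C (aromatic): 1 H
  1 × C: 1 H
  1 × I: no H
  1 × O: 1 H
  Total hydrogens = 12.
Molecular formula: C13H12BrIO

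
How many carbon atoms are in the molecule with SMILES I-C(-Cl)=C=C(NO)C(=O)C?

5

The symbol for carbon appears 5 times in the SMILES. (Cl is a single chlorine, not C + l.)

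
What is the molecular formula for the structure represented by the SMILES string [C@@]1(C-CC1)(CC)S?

Heavy atoms from the SMILES: 6 C, 1 S.
Implicit hydrogens by atom environment:
  4 × C: 2 H each → 8
  1 × C: 3 H
  1 × C: no H
  1 × S: 1 H
  Total hydrogens = 12.
Molecular formula: C6H12S

C6H12S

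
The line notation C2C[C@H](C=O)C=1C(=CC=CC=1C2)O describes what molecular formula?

C11H12O2

Heavy atoms from the SMILES: 11 C, 2 O.
Implicit hydrogens by atom environment:
  3 × C: 2 H each → 6
  3 × C (aromatic): 1 H each → 3
  3 × C (aromatic): no H
  2 × C: 1 H each → 2
  1 × O: 1 H
  1 × O: no H
  Total hydrogens = 12.
Molecular formula: C11H12O2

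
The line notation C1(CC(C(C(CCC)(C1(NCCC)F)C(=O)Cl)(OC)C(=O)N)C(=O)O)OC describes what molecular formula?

C17H28ClFN2O6

Heavy atoms from the SMILES: 17 C, 1 Cl, 1 F, 2 N, 6 O.
Implicit hydrogens by atom environment:
  6 × C: no H
  5 × C: 2 H each → 10
  5 × O: no H
  4 × C: 3 H each → 12
  2 × C: 1 H each → 2
  1 × Cl: no H
  1 × F: no H
  1 × N: 2 H
  1 × N: 1 H
  1 × O: 1 H
  Total hydrogens = 28.
Molecular formula: C17H28ClFN2O6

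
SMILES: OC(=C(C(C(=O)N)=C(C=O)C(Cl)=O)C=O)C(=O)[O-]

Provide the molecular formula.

C9H5ClNO7-

Heavy atoms from the SMILES: 9 C, 1 Cl, 1 N, 7 O.
Implicit hydrogens by atom environment:
  7 × C: no H
  5 × O: no H
  2 × C: 1 H each → 2
  1 × Cl: no H
  1 × N: 2 H
  1 × O: 1 H
  1 × O (charge -1): no H
  Total hydrogens = 5.
Net charge -1.
Molecular formula: C9H5ClNO7-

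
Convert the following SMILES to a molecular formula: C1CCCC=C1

Heavy atoms from the SMILES: 6 C.
Implicit hydrogens by atom environment:
  4 × C: 2 H each → 8
  2 × C: 1 H each → 2
  Total hydrogens = 10.
Molecular formula: C6H10

C6H10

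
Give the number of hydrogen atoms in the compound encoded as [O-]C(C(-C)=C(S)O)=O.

5

Hydrogens are implicit in SMILES; fill each atom to its normal valence:
  3 × C: no H
  1 × C: 3 H
  1 × O: 1 H
  1 × O: no H
  1 × O (charge -1): no H
  1 × S: 1 H
  Total hydrogens = 5.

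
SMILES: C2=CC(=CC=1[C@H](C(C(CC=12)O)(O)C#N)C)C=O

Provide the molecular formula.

C13H13NO3

Heavy atoms from the SMILES: 13 C, 1 N, 3 O.
Implicit hydrogens by atom environment:
  3 × C (aromatic): 1 H each → 3
  3 × C: 1 H each → 3
  3 × C (aromatic): no H
  2 × C: no H
  2 × O: 1 H each → 2
  1 × C: 3 H
  1 × C: 2 H
  1 × N: no H
  1 × O: no H
  Total hydrogens = 13.
Molecular formula: C13H13NO3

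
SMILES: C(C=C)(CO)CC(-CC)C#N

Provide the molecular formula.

Heavy atoms from the SMILES: 9 C, 1 N, 1 O.
Implicit hydrogens by atom environment:
  4 × C: 2 H each → 8
  3 × C: 1 H each → 3
  1 × C: 3 H
  1 × C: no H
  1 × N: no H
  1 × O: 1 H
  Total hydrogens = 15.
Molecular formula: C9H15NO

C9H15NO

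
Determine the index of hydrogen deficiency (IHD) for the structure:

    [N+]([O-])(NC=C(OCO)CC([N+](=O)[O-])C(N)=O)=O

4

Molecular formula from the SMILES: C6H10N4O7.
DoU = (2C + 2 + N − H − X)/2 = (2·6 + 2 + 4 − 10 − 0)/2 = 8/2 = 4.
(Structurally: 0 ring(s) + 4 π bond(s) = 4.)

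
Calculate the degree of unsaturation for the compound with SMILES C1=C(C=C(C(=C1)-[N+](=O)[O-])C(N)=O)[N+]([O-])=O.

7

Molecular formula from the SMILES: C7H5N3O5.
DoU = (2C + 2 + N − H − X)/2 = (2·7 + 2 + 3 − 5 − 0)/2 = 14/2 = 7.
(Structurally: 1 ring(s) + 6 π bond(s) = 7.)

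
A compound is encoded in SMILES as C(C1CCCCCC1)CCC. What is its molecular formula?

Heavy atoms from the SMILES: 11 C.
Implicit hydrogens by atom environment:
  9 × C: 2 H each → 18
  1 × C: 3 H
  1 × C: 1 H
  Total hydrogens = 22.
Molecular formula: C11H22

C11H22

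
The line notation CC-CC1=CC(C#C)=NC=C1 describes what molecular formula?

C10H11N

Heavy atoms from the SMILES: 10 C, 1 N.
Implicit hydrogens by atom environment:
  3 × C (aromatic): 1 H each → 3
  2 × C: 2 H each → 4
  2 × C (aromatic): no H
  1 × C: 3 H
  1 × C: 1 H
  1 × C: no H
  1 × N (aromatic): no H
  Total hydrogens = 11.
Molecular formula: C10H11N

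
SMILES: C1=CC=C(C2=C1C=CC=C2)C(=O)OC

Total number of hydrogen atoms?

10

Hydrogens are implicit in SMILES; fill each atom to its normal valence:
  7 × C (aromatic): 1 H each → 7
  3 × C (aromatic): no H
  2 × O: no H
  1 × C: 3 H
  1 × C: no H
  Total hydrogens = 10.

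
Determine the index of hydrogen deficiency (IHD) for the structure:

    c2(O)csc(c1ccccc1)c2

Molecular formula from the SMILES: C10H8OS.
DoU = (2C + 2 + N − H − X)/2 = (2·10 + 2 + 0 − 8 − 0)/2 = 14/2 = 7.
(Structurally: 2 ring(s) + 5 π bond(s) = 7.)

7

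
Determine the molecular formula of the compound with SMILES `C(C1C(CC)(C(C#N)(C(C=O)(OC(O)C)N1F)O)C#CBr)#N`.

C13H13BrFN3O4

Heavy atoms from the SMILES: 1 Br, 13 C, 1 F, 3 N, 4 O.
Implicit hydrogens by atom environment:
  7 × C: no H
  3 × C: 1 H each → 3
  3 × N: no H
  2 × C: 3 H each → 6
  2 × O: 1 H each → 2
  2 × O: no H
  1 × Br: no H
  1 × C: 2 H
  1 × F: no H
  Total hydrogens = 13.
Molecular formula: C13H13BrFN3O4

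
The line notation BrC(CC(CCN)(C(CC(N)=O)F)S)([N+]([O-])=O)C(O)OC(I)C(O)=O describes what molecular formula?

C11H18BrFIN3O7S

Heavy atoms from the SMILES: 1 Br, 11 C, 1 F, 1 I, 3 N, 7 O, 1 S.
Implicit hydrogens by atom environment:
  4 × C: 2 H each → 8
  4 × C: no H
  4 × O: no H
  3 × C: 1 H each → 3
  2 × N: 2 H each → 4
  2 × O: 1 H each → 2
  1 × Br: no H
  1 × F: no H
  1 × I: no H
  1 × N (charge +1): no H
  1 × O (charge -1): no H
  1 × S: 1 H
  Total hydrogens = 18.
Molecular formula: C11H18BrFIN3O7S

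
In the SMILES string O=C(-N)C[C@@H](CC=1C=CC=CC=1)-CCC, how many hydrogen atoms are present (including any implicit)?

Hydrogens are implicit in SMILES; fill each atom to its normal valence:
  5 × C (aromatic): 1 H each → 5
  4 × C: 2 H each → 8
  1 × C: 3 H
  1 × C: 1 H
  1 × C: no H
  1 × C (aromatic): no H
  1 × N: 2 H
  1 × O: no H
  Total hydrogens = 19.

19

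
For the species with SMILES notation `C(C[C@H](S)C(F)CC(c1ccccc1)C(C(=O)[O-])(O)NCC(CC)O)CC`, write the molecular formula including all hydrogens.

Heavy atoms from the SMILES: 20 C, 1 F, 1 N, 4 O, 1 S.
Implicit hydrogens by atom environment:
  6 × C: 2 H each → 12
  5 × C (aromatic): 1 H each → 5
  4 × C: 1 H each → 4
  2 × C: 3 H each → 6
  2 × C: no H
  2 × O: 1 H each → 2
  1 × C (aromatic): no H
  1 × F: no H
  1 × N: 1 H
  1 × O: no H
  1 × O (charge -1): no H
  1 × S: 1 H
  Total hydrogens = 31.
Net charge -1.
Molecular formula: C20H31FNO4S-

C20H31FNO4S-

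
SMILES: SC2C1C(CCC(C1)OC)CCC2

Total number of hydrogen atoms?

Hydrogens are implicit in SMILES; fill each atom to its normal valence:
  6 × C: 2 H each → 12
  4 × C: 1 H each → 4
  1 × C: 3 H
  1 × O: no H
  1 × S: 1 H
  Total hydrogens = 20.

20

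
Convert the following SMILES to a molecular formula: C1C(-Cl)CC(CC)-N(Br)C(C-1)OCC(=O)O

C10H17BrClNO3

Heavy atoms from the SMILES: 1 Br, 10 C, 1 Cl, 1 N, 3 O.
Implicit hydrogens by atom environment:
  5 × C: 2 H each → 10
  3 × C: 1 H each → 3
  2 × O: no H
  1 × Br: no H
  1 × C: 3 H
  1 × C: no H
  1 × Cl: no H
  1 × N: no H
  1 × O: 1 H
  Total hydrogens = 17.
Molecular formula: C10H17BrClNO3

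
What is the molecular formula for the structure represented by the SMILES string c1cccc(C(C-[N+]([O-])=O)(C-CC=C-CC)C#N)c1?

C15H18N2O2

Heavy atoms from the SMILES: 15 C, 2 N, 2 O.
Implicit hydrogens by atom environment:
  5 × C (aromatic): 1 H each → 5
  4 × C: 2 H each → 8
  2 × C: 1 H each → 2
  2 × C: no H
  1 × C: 3 H
  1 × C (aromatic): no H
  1 × N (charge +1): no H
  1 × N: no H
  1 × O: no H
  1 × O (charge -1): no H
  Total hydrogens = 18.
Molecular formula: C15H18N2O2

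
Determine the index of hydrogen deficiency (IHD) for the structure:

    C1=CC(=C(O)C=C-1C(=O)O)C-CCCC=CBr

6

Molecular formula from the SMILES: C13H15BrO3.
DoU = (2C + 2 + N − H − X)/2 = (2·13 + 2 + 0 − 15 − 1)/2 = 12/2 = 6.
(Structurally: 1 ring(s) + 5 π bond(s) = 6.)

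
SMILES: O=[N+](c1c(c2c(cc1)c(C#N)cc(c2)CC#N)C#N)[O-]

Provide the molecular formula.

Heavy atoms from the SMILES: 14 C, 4 N, 2 O.
Implicit hydrogens by atom environment:
  6 × C (aromatic): no H
  4 × C (aromatic): 1 H each → 4
  3 × C: no H
  3 × N: no H
  1 × C: 2 H
  1 × N (charge +1): no H
  1 × O: no H
  1 × O (charge -1): no H
  Total hydrogens = 6.
Molecular formula: C14H6N4O2

C14H6N4O2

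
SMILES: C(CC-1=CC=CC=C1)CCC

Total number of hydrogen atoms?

16

Hydrogens are implicit in SMILES; fill each atom to its normal valence:
  5 × C (aromatic): 1 H each → 5
  4 × C: 2 H each → 8
  1 × C: 3 H
  1 × C (aromatic): no H
  Total hydrogens = 16.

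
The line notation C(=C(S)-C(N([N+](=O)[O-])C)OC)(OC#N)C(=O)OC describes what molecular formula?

C8H11N3O6S

Heavy atoms from the SMILES: 8 C, 3 N, 6 O, 1 S.
Implicit hydrogens by atom environment:
  5 × O: no H
  4 × C: no H
  3 × C: 3 H each → 9
  2 × N: no H
  1 × C: 1 H
  1 × N (charge +1): no H
  1 × O (charge -1): no H
  1 × S: 1 H
  Total hydrogens = 11.
Molecular formula: C8H11N3O6S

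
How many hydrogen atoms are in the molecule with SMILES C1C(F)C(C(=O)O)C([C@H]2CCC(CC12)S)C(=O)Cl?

16

Hydrogens are implicit in SMILES; fill each atom to its normal valence:
  6 × C: 1 H each → 6
  4 × C: 2 H each → 8
  2 × C: no H
  2 × O: no H
  1 × Cl: no H
  1 × F: no H
  1 × O: 1 H
  1 × S: 1 H
  Total hydrogens = 16.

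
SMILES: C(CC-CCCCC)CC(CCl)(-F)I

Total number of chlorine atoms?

The symbol for chlorine appears 1 time in the SMILES.

1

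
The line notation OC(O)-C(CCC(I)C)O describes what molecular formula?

C6H13IO3

Heavy atoms from the SMILES: 6 C, 1 I, 3 O.
Implicit hydrogens by atom environment:
  3 × C: 1 H each → 3
  3 × O: 1 H each → 3
  2 × C: 2 H each → 4
  1 × C: 3 H
  1 × I: no H
  Total hydrogens = 13.
Molecular formula: C6H13IO3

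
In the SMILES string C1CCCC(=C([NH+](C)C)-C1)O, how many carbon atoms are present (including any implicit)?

9

The symbol for carbon appears 9 times in the SMILES.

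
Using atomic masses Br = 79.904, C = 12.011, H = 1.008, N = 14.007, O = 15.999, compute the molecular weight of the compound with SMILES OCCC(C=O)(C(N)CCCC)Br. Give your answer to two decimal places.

252.15

Molecular formula: C9H18BrNO2.
M = 1×79.904 + 9×12.011 + 18×1.008 + 1×14.007 + 2×15.999 = 252.15 g/mol.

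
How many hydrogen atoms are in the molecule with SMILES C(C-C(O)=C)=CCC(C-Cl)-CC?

Hydrogens are implicit in SMILES; fill each atom to its normal valence:
  5 × C: 2 H each → 10
  3 × C: 1 H each → 3
  1 × C: 3 H
  1 × C: no H
  1 × Cl: no H
  1 × O: 1 H
  Total hydrogens = 17.

17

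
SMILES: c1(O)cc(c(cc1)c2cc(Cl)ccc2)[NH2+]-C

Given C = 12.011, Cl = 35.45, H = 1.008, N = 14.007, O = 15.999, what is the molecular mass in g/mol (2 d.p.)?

Molecular formula: C13H13ClNO+.
M = 13×12.011 + 1×35.45 + 13×1.008 + 1×14.007 + 1×15.999 = 234.70 g/mol.

234.70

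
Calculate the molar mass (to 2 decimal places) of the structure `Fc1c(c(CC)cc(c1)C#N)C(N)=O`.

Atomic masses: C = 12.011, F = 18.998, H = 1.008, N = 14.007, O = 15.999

Molecular formula: C10H9FN2O.
M = 10×12.011 + 1×18.998 + 9×1.008 + 2×14.007 + 1×15.999 = 192.19 g/mol.

192.19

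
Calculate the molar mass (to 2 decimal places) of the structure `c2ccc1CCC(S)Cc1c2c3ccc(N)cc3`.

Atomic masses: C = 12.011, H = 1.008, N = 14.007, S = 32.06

255.38

Molecular formula: C16H17NS.
M = 16×12.011 + 17×1.008 + 1×14.007 + 1×32.06 = 255.38 g/mol.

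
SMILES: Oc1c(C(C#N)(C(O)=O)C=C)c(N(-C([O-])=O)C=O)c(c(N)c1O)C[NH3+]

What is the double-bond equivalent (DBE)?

10

Molecular formula from the SMILES: C14H14N4O7.
DoU = (2C + 2 + N − H − X)/2 = (2·14 + 2 + 4 − 14 − 0)/2 = 20/2 = 10.
(Structurally: 1 ring(s) + 9 π bond(s) = 10.)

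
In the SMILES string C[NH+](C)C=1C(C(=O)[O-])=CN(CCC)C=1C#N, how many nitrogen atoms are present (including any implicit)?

The symbol for nitrogen appears 3 times in the SMILES.

3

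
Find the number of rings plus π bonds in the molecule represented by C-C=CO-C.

Molecular formula from the SMILES: C4H8O.
DoU = (2C + 2 + N − H − X)/2 = (2·4 + 2 + 0 − 8 − 0)/2 = 2/2 = 1.
(Structurally: 0 ring(s) + 1 π bond(s) = 1.)

1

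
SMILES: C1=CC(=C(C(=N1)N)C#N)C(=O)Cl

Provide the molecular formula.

C7H4ClN3O

Heavy atoms from the SMILES: 7 C, 1 Cl, 3 N, 1 O.
Implicit hydrogens by atom environment:
  3 × C (aromatic): no H
  2 × C (aromatic): 1 H each → 2
  2 × C: no H
  1 × Cl: no H
  1 × N: 2 H
  1 × N (aromatic): no H
  1 × N: no H
  1 × O: no H
  Total hydrogens = 4.
Molecular formula: C7H4ClN3O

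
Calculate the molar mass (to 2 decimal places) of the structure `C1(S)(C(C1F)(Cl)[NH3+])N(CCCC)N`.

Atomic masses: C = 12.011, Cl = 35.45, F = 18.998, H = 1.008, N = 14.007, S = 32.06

228.73

Molecular formula: C7H16ClFN3S+.
M = 7×12.011 + 1×35.45 + 1×18.998 + 16×1.008 + 3×14.007 + 1×32.06 = 228.73 g/mol.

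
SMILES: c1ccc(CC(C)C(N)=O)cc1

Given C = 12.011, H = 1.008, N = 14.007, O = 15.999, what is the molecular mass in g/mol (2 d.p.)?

Molecular formula: C10H13NO.
M = 10×12.011 + 13×1.008 + 1×14.007 + 1×15.999 = 163.22 g/mol.

163.22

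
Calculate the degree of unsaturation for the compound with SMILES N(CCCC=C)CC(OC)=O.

Molecular formula from the SMILES: C8H15NO2.
DoU = (2C + 2 + N − H − X)/2 = (2·8 + 2 + 1 − 15 − 0)/2 = 4/2 = 2.
(Structurally: 0 ring(s) + 2 π bond(s) = 2.)

2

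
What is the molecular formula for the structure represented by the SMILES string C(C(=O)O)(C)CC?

C5H10O2

Heavy atoms from the SMILES: 5 C, 2 O.
Implicit hydrogens by atom environment:
  2 × C: 3 H each → 6
  1 × C: 2 H
  1 × C: 1 H
  1 × C: no H
  1 × O: 1 H
  1 × O: no H
  Total hydrogens = 10.
Molecular formula: C5H10O2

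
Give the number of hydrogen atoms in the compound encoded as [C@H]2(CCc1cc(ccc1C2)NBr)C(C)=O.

Hydrogens are implicit in SMILES; fill each atom to its normal valence:
  3 × C: 2 H each → 6
  3 × C (aromatic): 1 H each → 3
  3 × C (aromatic): no H
  1 × Br: no H
  1 × C: 3 H
  1 × C: 1 H
  1 × C: no H
  1 × N: 1 H
  1 × O: no H
  Total hydrogens = 14.

14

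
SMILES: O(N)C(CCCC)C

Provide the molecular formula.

C6H15NO

Heavy atoms from the SMILES: 6 C, 1 N, 1 O.
Implicit hydrogens by atom environment:
  3 × C: 2 H each → 6
  2 × C: 3 H each → 6
  1 × C: 1 H
  1 × N: 2 H
  1 × O: no H
  Total hydrogens = 15.
Molecular formula: C6H15NO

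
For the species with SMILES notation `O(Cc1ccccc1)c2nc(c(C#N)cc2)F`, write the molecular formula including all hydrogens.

C13H9FN2O

Heavy atoms from the SMILES: 13 C, 1 F, 2 N, 1 O.
Implicit hydrogens by atom environment:
  7 × C (aromatic): 1 H each → 7
  4 × C (aromatic): no H
  1 × C: 2 H
  1 × C: no H
  1 × F: no H
  1 × N (aromatic): no H
  1 × N: no H
  1 × O: no H
  Total hydrogens = 9.
Molecular formula: C13H9FN2O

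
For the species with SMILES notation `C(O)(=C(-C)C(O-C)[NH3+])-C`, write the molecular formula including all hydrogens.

C6H14NO2+

Heavy atoms from the SMILES: 6 C, 1 N, 2 O.
Implicit hydrogens by atom environment:
  3 × C: 3 H each → 9
  2 × C: no H
  1 × C: 1 H
  1 × N (charge +1): 3 H
  1 × O: 1 H
  1 × O: no H
  Total hydrogens = 14.
Net charge +1.
Molecular formula: C6H14NO2+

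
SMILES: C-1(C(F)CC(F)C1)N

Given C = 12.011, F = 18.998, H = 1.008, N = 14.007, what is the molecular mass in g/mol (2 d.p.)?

Molecular formula: C5H9F2N.
M = 5×12.011 + 2×18.998 + 9×1.008 + 1×14.007 = 121.13 g/mol.

121.13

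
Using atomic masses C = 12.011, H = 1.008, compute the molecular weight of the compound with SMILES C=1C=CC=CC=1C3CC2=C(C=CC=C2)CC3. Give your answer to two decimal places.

208.30

Molecular formula: C16H16.
M = 16×12.011 + 16×1.008 = 208.30 g/mol.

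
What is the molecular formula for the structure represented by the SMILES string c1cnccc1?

C5H5N

Heavy atoms from the SMILES: 5 C, 1 N.
Implicit hydrogens by atom environment:
  5 × C (aromatic): 1 H each → 5
  1 × N (aromatic): no H
  Total hydrogens = 5.
Molecular formula: C5H5N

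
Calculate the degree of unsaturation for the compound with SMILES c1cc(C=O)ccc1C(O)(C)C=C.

6

Molecular formula from the SMILES: C11H12O2.
DoU = (2C + 2 + N − H − X)/2 = (2·11 + 2 + 0 − 12 − 0)/2 = 12/2 = 6.
(Structurally: 1 ring(s) + 5 π bond(s) = 6.)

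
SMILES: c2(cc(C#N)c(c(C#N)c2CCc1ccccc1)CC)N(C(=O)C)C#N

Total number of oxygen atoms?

1

The symbol for oxygen appears 1 time in the SMILES.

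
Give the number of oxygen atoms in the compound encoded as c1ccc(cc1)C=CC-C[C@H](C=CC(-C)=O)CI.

1

The symbol for oxygen appears 1 time in the SMILES.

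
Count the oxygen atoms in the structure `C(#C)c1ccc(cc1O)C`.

The symbol for oxygen appears 1 time in the SMILES.

1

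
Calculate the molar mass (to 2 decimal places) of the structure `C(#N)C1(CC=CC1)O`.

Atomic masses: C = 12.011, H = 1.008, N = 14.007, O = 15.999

Molecular formula: C6H7NO.
M = 6×12.011 + 7×1.008 + 1×14.007 + 1×15.999 = 109.13 g/mol.

109.13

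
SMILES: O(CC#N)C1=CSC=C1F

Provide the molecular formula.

C6H4FNOS

Heavy atoms from the SMILES: 6 C, 1 F, 1 N, 1 O, 1 S.
Implicit hydrogens by atom environment:
  2 × C (aromatic): 1 H each → 2
  2 × C (aromatic): no H
  1 × C: 2 H
  1 × C: no H
  1 × F: no H
  1 × N: no H
  1 × O: no H
  1 × S (aromatic): no H
  Total hydrogens = 4.
Molecular formula: C6H4FNOS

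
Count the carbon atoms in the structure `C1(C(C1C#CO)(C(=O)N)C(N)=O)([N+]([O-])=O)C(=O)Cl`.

The symbol for carbon appears 8 times in the SMILES. (Cl is a single chlorine, not C + l.)

8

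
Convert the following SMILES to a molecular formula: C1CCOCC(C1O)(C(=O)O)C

Heavy atoms from the SMILES: 8 C, 4 O.
Implicit hydrogens by atom environment:
  4 × C: 2 H each → 8
  2 × C: no H
  2 × O: 1 H each → 2
  2 × O: no H
  1 × C: 3 H
  1 × C: 1 H
  Total hydrogens = 14.
Molecular formula: C8H14O4

C8H14O4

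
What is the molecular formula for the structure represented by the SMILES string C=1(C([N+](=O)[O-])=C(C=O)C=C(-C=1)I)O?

Heavy atoms from the SMILES: 7 C, 1 I, 1 N, 4 O.
Implicit hydrogens by atom environment:
  4 × C (aromatic): no H
  2 × C (aromatic): 1 H each → 2
  2 × O: no H
  1 × C: 1 H
  1 × I: no H
  1 × N (charge +1): no H
  1 × O: 1 H
  1 × O (charge -1): no H
  Total hydrogens = 4.
Molecular formula: C7H4INO4

C7H4INO4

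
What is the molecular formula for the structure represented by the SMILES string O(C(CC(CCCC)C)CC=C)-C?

C12H24O

Heavy atoms from the SMILES: 12 C, 1 O.
Implicit hydrogens by atom environment:
  6 × C: 2 H each → 12
  3 × C: 3 H each → 9
  3 × C: 1 H each → 3
  1 × O: no H
  Total hydrogens = 24.
Molecular formula: C12H24O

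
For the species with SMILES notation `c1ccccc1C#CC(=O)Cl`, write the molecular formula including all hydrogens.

C9H5ClO

Heavy atoms from the SMILES: 9 C, 1 Cl, 1 O.
Implicit hydrogens by atom environment:
  5 × C (aromatic): 1 H each → 5
  3 × C: no H
  1 × C (aromatic): no H
  1 × Cl: no H
  1 × O: no H
  Total hydrogens = 5.
Molecular formula: C9H5ClO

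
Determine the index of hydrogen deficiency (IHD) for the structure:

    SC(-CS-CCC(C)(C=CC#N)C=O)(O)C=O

5

Molecular formula from the SMILES: C11H15NO3S2.
DoU = (2C + 2 + N − H − X)/2 = (2·11 + 2 + 1 − 15 − 0)/2 = 10/2 = 5.
(Structurally: 0 ring(s) + 5 π bond(s) = 5.)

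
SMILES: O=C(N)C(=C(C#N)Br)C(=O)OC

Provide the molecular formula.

Heavy atoms from the SMILES: 1 Br, 6 C, 2 N, 3 O.
Implicit hydrogens by atom environment:
  5 × C: no H
  3 × O: no H
  1 × Br: no H
  1 × C: 3 H
  1 × N: 2 H
  1 × N: no H
  Total hydrogens = 5.
Molecular formula: C6H5BrN2O3

C6H5BrN2O3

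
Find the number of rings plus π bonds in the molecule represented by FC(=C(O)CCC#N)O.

3

Molecular formula from the SMILES: C5H6FNO2.
DoU = (2C + 2 + N − H − X)/2 = (2·5 + 2 + 1 − 6 − 1)/2 = 6/2 = 3.
(Structurally: 0 ring(s) + 3 π bond(s) = 3.)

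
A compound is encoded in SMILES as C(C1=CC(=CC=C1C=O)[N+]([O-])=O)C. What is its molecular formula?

C9H9NO3

Heavy atoms from the SMILES: 9 C, 1 N, 3 O.
Implicit hydrogens by atom environment:
  3 × C (aromatic): 1 H each → 3
  3 × C (aromatic): no H
  2 × O: no H
  1 × C: 3 H
  1 × C: 2 H
  1 × C: 1 H
  1 × N (charge +1): no H
  1 × O (charge -1): no H
  Total hydrogens = 9.
Molecular formula: C9H9NO3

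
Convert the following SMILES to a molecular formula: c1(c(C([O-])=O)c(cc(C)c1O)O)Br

Heavy atoms from the SMILES: 1 Br, 8 C, 4 O.
Implicit hydrogens by atom environment:
  5 × C (aromatic): no H
  2 × O: 1 H each → 2
  1 × Br: no H
  1 × C: 3 H
  1 × C (aromatic): 1 H
  1 × C: no H
  1 × O: no H
  1 × O (charge -1): no H
  Total hydrogens = 6.
Net charge -1.
Molecular formula: C8H6BrO4-

C8H6BrO4-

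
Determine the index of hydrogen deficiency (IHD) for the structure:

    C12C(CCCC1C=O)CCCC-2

3

Molecular formula from the SMILES: C11H18O.
DoU = (2C + 2 + N − H − X)/2 = (2·11 + 2 + 0 − 18 − 0)/2 = 6/2 = 3.
(Structurally: 2 ring(s) + 1 π bond(s) = 3.)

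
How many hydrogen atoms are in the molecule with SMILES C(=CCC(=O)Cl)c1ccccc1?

9

Hydrogens are implicit in SMILES; fill each atom to its normal valence:
  5 × C (aromatic): 1 H each → 5
  2 × C: 1 H each → 2
  1 × C: 2 H
  1 × C: no H
  1 × C (aromatic): no H
  1 × Cl: no H
  1 × O: no H
  Total hydrogens = 9.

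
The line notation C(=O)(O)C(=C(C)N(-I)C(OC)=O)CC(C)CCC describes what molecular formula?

C12H20INO4

Heavy atoms from the SMILES: 12 C, 1 I, 1 N, 4 O.
Implicit hydrogens by atom environment:
  4 × C: 3 H each → 12
  4 × C: no H
  3 × C: 2 H each → 6
  3 × O: no H
  1 × C: 1 H
  1 × I: no H
  1 × N: no H
  1 × O: 1 H
  Total hydrogens = 20.
Molecular formula: C12H20INO4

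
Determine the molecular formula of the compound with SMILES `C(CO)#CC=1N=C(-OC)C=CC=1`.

C9H9NO2

Heavy atoms from the SMILES: 9 C, 1 N, 2 O.
Implicit hydrogens by atom environment:
  3 × C (aromatic): 1 H each → 3
  2 × C (aromatic): no H
  2 × C: no H
  1 × C: 3 H
  1 × C: 2 H
  1 × N (aromatic): no H
  1 × O: 1 H
  1 × O: no H
  Total hydrogens = 9.
Molecular formula: C9H9NO2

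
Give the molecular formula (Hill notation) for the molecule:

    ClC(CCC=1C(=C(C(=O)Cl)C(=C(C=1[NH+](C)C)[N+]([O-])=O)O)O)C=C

Heavy atoms from the SMILES: 14 C, 2 Cl, 2 N, 5 O.
Implicit hydrogens by atom environment:
  6 × C (aromatic): no H
  3 × C: 2 H each → 6
  2 × C: 3 H each → 6
  2 × C: 1 H each → 2
  2 × Cl: no H
  2 × O: 1 H each → 2
  2 × O: no H
  1 × C: no H
  1 × N (charge +1): 1 H
  1 × N (charge +1): no H
  1 × O (charge -1): no H
  Total hydrogens = 17.
Net charge +1.
Molecular formula: C14H17Cl2N2O5+

C14H17Cl2N2O5+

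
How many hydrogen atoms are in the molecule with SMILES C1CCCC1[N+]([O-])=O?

9

Hydrogens are implicit in SMILES; fill each atom to its normal valence:
  4 × C: 2 H each → 8
  1 × C: 1 H
  1 × N (charge +1): no H
  1 × O: no H
  1 × O (charge -1): no H
  Total hydrogens = 9.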